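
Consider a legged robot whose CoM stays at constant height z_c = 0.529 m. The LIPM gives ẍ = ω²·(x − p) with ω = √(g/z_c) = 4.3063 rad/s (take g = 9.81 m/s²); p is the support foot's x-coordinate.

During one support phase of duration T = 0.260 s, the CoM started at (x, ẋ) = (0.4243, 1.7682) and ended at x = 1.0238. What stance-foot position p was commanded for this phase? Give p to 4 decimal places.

p = 0.3703

ωT = 4.3063·0.260 = 1.119638; cosh(ωT) = 1.695071, sinh(ωT) = 1.368673
x(T) = p + (x₀−p)·cosh(ωT) + (ẋ₀/ω)·sinh(ωT) ⇒ p·(1 − cosh) = x(T) − x₀·cosh − (ẋ₀/ω)·sinh
numerator   = 1.0238 − (0.4243)·1.695071 − (1.7682/4.3063)·1.368673 = -0.257407
denominator = 1 − 1.695071 = -0.695071
p = -0.257407 / -0.695071 = 0.3703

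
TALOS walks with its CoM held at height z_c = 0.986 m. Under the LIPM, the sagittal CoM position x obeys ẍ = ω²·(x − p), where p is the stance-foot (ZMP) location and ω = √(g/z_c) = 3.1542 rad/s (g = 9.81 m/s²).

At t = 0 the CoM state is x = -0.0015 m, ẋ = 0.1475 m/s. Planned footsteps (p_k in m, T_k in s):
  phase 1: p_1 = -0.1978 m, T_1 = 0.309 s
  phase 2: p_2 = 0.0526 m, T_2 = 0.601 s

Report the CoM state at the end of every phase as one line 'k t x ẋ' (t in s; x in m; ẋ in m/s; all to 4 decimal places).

1 0.3090 0.1525 0.9269
2 0.9100 1.3487 4.1801

phase 1: p=-0.1978, T=0.309, ωT=0.974648, cosh=1.513779, sinh=1.136454; start (x,ẋ)=(-0.001500, 0.147500) → end (x,ẋ)=(0.152499, 0.926940)
phase 2: p=0.0526, T=0.601, ωT=1.895674, cosh=3.403626, sinh=3.253409; start (x,ẋ)=(0.152499, 0.926940) → end (x,ẋ)=(1.348714, 4.180111)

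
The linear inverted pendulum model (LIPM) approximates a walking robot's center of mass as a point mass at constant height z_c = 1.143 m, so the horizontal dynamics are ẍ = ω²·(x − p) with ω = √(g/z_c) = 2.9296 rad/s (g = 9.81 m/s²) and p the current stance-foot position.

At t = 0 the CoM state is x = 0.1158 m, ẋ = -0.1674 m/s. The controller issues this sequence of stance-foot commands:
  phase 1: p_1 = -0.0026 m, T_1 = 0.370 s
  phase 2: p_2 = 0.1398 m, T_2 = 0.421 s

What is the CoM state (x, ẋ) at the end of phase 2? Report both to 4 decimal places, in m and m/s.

x = 0.1941, ẋ = 0.2300

phase 1: p=-0.0026, T=0.370, ωT=1.083952, cosh=1.647298, sinh=1.309042; start (x,ẋ)=(0.115800, -0.167400) → end (x,ẋ)=(0.117640, 0.178303)
phase 2: p=0.1398, T=0.421, ωT=1.233362, cosh=1.862031, sinh=1.570719; start (x,ẋ)=(0.117640, 0.178303) → end (x,ẋ)=(0.194136, 0.230035)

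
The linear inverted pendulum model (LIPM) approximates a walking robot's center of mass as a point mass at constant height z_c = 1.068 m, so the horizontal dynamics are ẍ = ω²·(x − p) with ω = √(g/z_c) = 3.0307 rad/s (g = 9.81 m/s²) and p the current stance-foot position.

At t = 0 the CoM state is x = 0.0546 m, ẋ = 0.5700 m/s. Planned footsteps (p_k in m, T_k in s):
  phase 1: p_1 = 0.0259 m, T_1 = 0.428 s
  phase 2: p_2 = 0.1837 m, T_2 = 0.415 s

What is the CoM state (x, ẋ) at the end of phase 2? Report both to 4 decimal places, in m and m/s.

x = 1.2725, ẋ = 3.4732

phase 1: p=0.0259, T=0.428, ωT=1.297140, cosh=1.966064, sinh=1.692752; start (x,ẋ)=(0.054600, 0.570000) → end (x,ẋ)=(0.400691, 1.267894)
phase 2: p=0.1837, T=0.415, ωT=1.257740, cosh=1.900880, sinh=1.616585; start (x,ẋ)=(0.400691, 1.267894) → end (x,ẋ)=(1.272472, 3.473236)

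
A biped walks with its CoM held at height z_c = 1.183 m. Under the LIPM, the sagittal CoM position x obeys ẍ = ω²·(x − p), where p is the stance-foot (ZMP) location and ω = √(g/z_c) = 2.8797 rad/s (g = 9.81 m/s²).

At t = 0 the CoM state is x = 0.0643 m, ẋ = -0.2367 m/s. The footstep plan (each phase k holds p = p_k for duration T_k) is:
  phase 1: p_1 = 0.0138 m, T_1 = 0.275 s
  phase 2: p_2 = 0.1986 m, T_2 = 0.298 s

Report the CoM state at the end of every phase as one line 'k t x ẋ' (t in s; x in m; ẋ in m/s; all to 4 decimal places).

1 0.2750 0.0089 -0.1873
2 0.5730 -0.1283 -0.7892

phase 1: p=0.0138, T=0.275, ωT=0.791918, cosh=1.330300, sinh=0.877325; start (x,ẋ)=(0.064300, -0.236700) → end (x,ẋ)=(0.008868, -0.187297)
phase 2: p=0.1986, T=0.298, ωT=0.858151, cosh=1.391370, sinh=0.967424; start (x,ẋ)=(0.008868, -0.187297) → end (x,ẋ)=(-0.128310, -0.789174)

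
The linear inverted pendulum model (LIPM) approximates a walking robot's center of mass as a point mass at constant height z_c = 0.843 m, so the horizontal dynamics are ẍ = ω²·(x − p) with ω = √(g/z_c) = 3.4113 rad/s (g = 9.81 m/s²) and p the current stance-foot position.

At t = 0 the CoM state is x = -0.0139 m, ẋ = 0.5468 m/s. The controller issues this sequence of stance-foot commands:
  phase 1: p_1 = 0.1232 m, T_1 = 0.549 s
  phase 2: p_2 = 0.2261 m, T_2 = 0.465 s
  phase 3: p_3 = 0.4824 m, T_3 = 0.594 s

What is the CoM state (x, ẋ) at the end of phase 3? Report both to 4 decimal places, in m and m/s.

phase 1: p=0.1232, T=0.549, ωT=1.872804, cosh=3.330103, sinh=3.176411; start (x,ẋ)=(-0.013900, 0.546800) → end (x,ẋ)=(0.175792, 0.335327)
phase 2: p=0.2261, T=0.465, ωT=1.586255, cosh=2.545054, sinh=2.340363; start (x,ẋ)=(0.175792, 0.335327) → end (x,ẋ)=(0.328119, 0.451785)
phase 3: p=0.4824, T=0.594, ωT=2.026312, cosh=3.858940, sinh=3.727119; start (x,ẋ)=(0.328119, 0.451785) → end (x,ẋ)=(0.380652, -0.218162)

x = 0.3807, ẋ = -0.2182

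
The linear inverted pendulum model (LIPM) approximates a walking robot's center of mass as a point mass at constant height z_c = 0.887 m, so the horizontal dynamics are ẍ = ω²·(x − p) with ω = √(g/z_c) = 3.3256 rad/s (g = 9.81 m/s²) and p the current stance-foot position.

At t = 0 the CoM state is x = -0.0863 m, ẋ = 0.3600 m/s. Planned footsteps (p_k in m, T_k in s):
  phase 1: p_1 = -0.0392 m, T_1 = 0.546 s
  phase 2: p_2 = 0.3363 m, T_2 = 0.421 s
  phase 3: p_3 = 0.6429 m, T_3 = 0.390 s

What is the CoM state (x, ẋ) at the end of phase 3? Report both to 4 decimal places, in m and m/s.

phase 1: p=-0.0392, T=0.546, ωT=1.815778, cosh=3.154282, sinh=2.991571; start (x,ẋ)=(-0.086300, 0.360000) → end (x,ẋ)=(0.136074, 0.666955)
phase 2: p=0.3363, T=0.421, ωT=1.400078, cosh=2.151046, sinh=1.904468; start (x,ẋ)=(0.136074, 0.666955) → end (x,ẋ)=(0.287550, 0.166521)
phase 3: p=0.6429, T=0.390, ωT=1.296984, cosh=1.965801, sinh=1.692446; start (x,ẋ)=(0.287550, 0.166521) → end (x,ẋ)=(0.029097, -1.672707)

x = 0.0291, ẋ = -1.6727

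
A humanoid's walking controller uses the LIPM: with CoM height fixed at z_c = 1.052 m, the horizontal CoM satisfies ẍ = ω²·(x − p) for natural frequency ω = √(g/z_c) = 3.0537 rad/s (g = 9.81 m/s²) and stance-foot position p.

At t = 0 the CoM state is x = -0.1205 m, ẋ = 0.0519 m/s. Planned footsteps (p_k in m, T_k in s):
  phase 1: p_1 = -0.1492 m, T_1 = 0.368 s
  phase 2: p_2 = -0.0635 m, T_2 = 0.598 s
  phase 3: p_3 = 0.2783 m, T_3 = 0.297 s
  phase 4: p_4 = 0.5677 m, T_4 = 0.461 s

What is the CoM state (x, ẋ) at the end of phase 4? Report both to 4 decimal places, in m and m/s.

phase 1: p=-0.1492, T=0.368, ωT=1.123762, cosh=1.700730, sinh=1.375675; start (x,ẋ)=(-0.120500, 0.051900) → end (x,ẋ)=(-0.077008, 0.208834)
phase 2: p=-0.0635, T=0.598, ωT=1.826113, cosh=3.185369, sinh=3.024331; start (x,ẋ)=(-0.077008, 0.208834) → end (x,ẋ)=(0.100296, 0.540457)
phase 3: p=0.2783, T=0.297, ωT=0.906949, cosh=1.440254, sinh=1.036500; start (x,ẋ)=(0.100296, 0.540457) → end (x,ẋ)=(0.205373, 0.214984)
phase 4: p=0.5677, T=0.461, ωT=1.407756, cosh=2.165732, sinh=1.921041; start (x,ẋ)=(0.205373, 0.214984) → end (x,ẋ)=(-0.081759, -1.659913)

x = -0.0818, ẋ = -1.6599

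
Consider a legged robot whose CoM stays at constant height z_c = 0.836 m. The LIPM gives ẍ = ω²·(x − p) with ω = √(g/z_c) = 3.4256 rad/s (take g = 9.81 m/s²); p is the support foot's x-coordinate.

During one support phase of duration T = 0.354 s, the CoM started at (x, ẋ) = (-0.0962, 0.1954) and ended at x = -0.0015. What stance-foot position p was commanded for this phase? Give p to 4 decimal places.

p = -0.1050

ωT = 3.4256·0.354 = 1.212662; cosh(ωT) = 1.829915, sinh(ωT) = 1.532510
x(T) = p + (x₀−p)·cosh(ωT) + (ẋ₀/ω)·sinh(ωT) ⇒ p·(1 − cosh) = x(T) − x₀·cosh − (ẋ₀/ω)·sinh
numerator   = -0.0015 − (-0.0962)·1.829915 − (0.1954/3.4256)·1.532510 = 0.087122
denominator = 1 − 1.829915 = -0.829915
p = 0.087122 / -0.829915 = -0.1050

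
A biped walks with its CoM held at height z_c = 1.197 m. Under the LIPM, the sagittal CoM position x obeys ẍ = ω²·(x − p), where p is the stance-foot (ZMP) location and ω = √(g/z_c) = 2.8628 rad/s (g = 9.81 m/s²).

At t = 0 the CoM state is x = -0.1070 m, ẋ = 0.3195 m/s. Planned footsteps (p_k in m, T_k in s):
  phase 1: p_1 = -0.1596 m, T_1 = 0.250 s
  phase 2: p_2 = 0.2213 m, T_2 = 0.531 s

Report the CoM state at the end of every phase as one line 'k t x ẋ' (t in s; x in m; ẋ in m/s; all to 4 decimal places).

phase 1: p=-0.1596, T=0.250, ωT=0.715700, cosh=1.267234, sinh=0.778384; start (x,ẋ)=(-0.107000, 0.319500) → end (x,ẋ)=(-0.006073, 0.522093)
phase 2: p=0.2213, T=0.531, ωT=1.520147, cosh=2.395788, sinh=2.177108; start (x,ẋ)=(-0.006073, 0.522093) → end (x,ẋ)=(0.073606, -0.166305)

1 0.2500 -0.0061 0.5221
2 0.7810 0.0736 -0.1663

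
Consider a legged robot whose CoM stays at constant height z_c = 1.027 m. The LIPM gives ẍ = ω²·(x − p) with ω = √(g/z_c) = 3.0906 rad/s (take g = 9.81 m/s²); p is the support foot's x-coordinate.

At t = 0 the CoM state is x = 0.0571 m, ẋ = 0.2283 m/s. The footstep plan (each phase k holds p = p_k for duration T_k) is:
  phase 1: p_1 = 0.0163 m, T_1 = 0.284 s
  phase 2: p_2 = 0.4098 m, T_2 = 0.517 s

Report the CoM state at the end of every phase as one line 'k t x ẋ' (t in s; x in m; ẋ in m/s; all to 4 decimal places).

1 0.2840 0.1473 0.4475
2 0.8010 0.0778 -0.7714

phase 1: p=0.0163, T=0.284, ωT=0.877730, cosh=1.410580, sinh=0.994854; start (x,ẋ)=(0.057100, 0.228300) → end (x,ẋ)=(0.147341, 0.447483)
phase 2: p=0.4098, T=0.517, ωT=1.597840, cosh=2.572340, sinh=2.370007; start (x,ẋ)=(0.147341, 0.447483) → end (x,ẋ)=(0.077815, -0.771369)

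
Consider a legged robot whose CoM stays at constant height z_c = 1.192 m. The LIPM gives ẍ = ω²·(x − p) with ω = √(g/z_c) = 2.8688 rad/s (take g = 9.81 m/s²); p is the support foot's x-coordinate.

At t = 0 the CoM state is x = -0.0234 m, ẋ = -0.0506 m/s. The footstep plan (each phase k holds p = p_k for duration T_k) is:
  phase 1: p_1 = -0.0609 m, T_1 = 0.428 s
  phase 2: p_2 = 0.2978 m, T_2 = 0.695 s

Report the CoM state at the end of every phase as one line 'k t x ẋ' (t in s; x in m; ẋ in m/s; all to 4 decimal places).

1 0.4280 -0.0189 0.0741
2 1.1230 -0.7936 -2.9972

phase 1: p=-0.0609, T=0.428, ωT=1.227846, cosh=1.853396, sinh=1.560473; start (x,ẋ)=(-0.023400, -0.050600) → end (x,ẋ)=(-0.018921, 0.074094)
phase 2: p=0.2978, T=0.695, ωT=1.993816, cosh=3.739839, sinh=3.603664; start (x,ẋ)=(-0.018921, 0.074094) → end (x,ẋ)=(-0.793613, -2.997227)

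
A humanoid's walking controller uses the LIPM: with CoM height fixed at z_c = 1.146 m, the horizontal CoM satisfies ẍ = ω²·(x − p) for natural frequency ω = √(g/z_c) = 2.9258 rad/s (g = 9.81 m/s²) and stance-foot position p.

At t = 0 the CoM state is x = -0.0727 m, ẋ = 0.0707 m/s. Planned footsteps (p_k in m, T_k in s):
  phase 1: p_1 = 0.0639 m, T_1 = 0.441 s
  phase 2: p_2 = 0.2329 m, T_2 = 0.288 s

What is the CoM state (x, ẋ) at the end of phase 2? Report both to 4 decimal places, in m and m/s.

x = -0.4837, ẋ = -1.8280

phase 1: p=0.0639, T=0.441, ωT=1.290278, cosh=1.954495, sinh=1.679301; start (x,ẋ)=(-0.072700, 0.070700) → end (x,ẋ)=(-0.162505, -0.532974)
phase 2: p=0.2329, T=0.288, ωT=0.842630, cosh=1.376522, sinh=0.945946; start (x,ẋ)=(-0.162505, -0.532974) → end (x,ẋ)=(-0.483700, -1.827992)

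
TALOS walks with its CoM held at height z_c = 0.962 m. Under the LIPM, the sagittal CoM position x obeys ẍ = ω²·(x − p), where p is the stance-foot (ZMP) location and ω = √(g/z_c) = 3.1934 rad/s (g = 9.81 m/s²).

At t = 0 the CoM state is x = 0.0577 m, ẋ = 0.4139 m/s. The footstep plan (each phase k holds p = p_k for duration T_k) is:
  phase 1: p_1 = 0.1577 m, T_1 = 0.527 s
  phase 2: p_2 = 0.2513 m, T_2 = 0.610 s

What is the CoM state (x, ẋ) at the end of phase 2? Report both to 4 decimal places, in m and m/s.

phase 1: p=0.1577, T=0.527, ωT=1.682922, cosh=2.783543, sinh=2.597713; start (x,ẋ)=(0.057700, 0.413900) → end (x,ẋ)=(0.216038, 0.322555)
phase 2: p=0.2513, T=0.610, ωT=1.947974, cosh=3.578512, sinh=3.435950; start (x,ẋ)=(0.216038, 0.322555) → end (x,ẋ)=(0.472169, 0.767360)

x = 0.4722, ẋ = 0.7674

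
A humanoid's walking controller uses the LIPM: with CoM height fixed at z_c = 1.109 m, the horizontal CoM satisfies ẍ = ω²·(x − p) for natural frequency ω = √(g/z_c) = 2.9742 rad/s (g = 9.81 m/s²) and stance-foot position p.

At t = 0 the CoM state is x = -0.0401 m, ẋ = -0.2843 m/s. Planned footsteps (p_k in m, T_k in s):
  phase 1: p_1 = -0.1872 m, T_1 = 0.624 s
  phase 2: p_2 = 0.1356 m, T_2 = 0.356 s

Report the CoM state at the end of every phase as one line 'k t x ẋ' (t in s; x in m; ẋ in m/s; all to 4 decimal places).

1 0.6240 -0.0035 0.4336
2 0.9800 0.0959 0.1758

phase 1: p=-0.1872, T=0.624, ωT=1.855901, cosh=3.276885, sinh=3.120573; start (x,ẋ)=(-0.040100, -0.284300) → end (x,ẋ)=(-0.003462, 0.433647)
phase 2: p=0.1356, T=0.356, ωT=1.058815, cosh=1.614910, sinh=1.268043; start (x,ẋ)=(-0.003462, 0.433647) → end (x,ẋ)=(0.095912, 0.175842)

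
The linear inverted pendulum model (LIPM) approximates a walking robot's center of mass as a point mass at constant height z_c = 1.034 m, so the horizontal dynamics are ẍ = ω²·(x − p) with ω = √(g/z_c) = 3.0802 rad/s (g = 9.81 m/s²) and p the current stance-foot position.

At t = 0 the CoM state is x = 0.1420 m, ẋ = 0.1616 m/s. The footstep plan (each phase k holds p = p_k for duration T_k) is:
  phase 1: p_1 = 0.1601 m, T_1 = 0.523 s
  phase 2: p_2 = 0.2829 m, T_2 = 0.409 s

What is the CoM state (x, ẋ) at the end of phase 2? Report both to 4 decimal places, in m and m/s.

phase 1: p=0.1601, T=0.523, ωT=1.610945, cosh=2.603619, sinh=2.403920; start (x,ẋ)=(0.142000, 0.161600) → end (x,ẋ)=(0.239094, 0.286722)
phase 2: p=0.2829, T=0.409, ωT=1.259802, cosh=1.904217, sinh=1.620506; start (x,ẋ)=(0.239094, 0.286722) → end (x,ẋ)=(0.350330, 0.327325)

x = 0.3503, ẋ = 0.3273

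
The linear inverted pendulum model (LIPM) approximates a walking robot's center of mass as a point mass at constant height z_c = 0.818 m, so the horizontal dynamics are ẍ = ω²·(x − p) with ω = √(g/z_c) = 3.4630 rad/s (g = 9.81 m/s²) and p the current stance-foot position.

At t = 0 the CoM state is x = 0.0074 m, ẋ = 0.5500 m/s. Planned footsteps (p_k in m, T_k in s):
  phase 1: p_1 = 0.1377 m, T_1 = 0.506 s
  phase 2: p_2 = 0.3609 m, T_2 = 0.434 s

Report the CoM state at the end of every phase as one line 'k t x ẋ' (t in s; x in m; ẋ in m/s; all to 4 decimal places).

1 0.5060 0.1949 0.3716
2 0.9400 0.1986 -0.3515

phase 1: p=0.1377, T=0.506, ωT=1.752278, cosh=2.970553, sinh=2.797174; start (x,ẋ)=(0.007400, 0.550000) → end (x,ẋ)=(0.194889, 0.371638)
phase 2: p=0.3609, T=0.434, ωT=1.502942, cosh=2.358684, sinh=2.136209; start (x,ẋ)=(0.194889, 0.371638) → end (x,ẋ)=(0.198584, -0.351519)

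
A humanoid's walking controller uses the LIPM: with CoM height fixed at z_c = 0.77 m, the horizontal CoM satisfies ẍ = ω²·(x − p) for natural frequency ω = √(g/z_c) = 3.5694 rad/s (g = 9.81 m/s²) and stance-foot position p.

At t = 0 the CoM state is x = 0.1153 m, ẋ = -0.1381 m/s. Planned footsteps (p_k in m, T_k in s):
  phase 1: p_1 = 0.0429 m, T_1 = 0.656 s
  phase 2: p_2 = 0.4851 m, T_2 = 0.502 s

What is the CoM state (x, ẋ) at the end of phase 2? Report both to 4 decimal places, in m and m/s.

x = 0.1740, ẋ = -0.8538

phase 1: p=0.0429, T=0.656, ωT=2.341526, cosh=5.246638, sinh=5.150457; start (x,ẋ)=(0.115300, -0.138100) → end (x,ẋ)=(0.223486, 0.606444)
phase 2: p=0.4851, T=0.502, ωT=1.791839, cosh=3.083565, sinh=2.916911; start (x,ẋ)=(0.223486, 0.606444) → end (x,ẋ)=(0.173980, -0.853822)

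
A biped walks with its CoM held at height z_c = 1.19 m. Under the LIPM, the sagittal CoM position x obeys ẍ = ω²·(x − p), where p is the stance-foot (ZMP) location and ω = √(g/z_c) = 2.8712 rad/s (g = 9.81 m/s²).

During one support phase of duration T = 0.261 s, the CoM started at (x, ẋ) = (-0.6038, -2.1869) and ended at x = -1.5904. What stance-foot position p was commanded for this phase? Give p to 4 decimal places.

p = 0.6229

ωT = 2.8712·0.261 = 0.749383; cosh(ωT) = 1.294176, sinh(ωT) = 0.821518
x(T) = p + (x₀−p)·cosh(ωT) + (ẋ₀/ω)·sinh(ωT) ⇒ p·(1 − cosh) = x(T) − x₀·cosh − (ẋ₀/ω)·sinh
numerator   = -1.5904 − (-0.6038)·1.294176 − (-2.1869/2.8712)·0.821518 = -0.183252
denominator = 1 − 1.294176 = -0.294176
p = -0.183252 / -0.294176 = 0.6229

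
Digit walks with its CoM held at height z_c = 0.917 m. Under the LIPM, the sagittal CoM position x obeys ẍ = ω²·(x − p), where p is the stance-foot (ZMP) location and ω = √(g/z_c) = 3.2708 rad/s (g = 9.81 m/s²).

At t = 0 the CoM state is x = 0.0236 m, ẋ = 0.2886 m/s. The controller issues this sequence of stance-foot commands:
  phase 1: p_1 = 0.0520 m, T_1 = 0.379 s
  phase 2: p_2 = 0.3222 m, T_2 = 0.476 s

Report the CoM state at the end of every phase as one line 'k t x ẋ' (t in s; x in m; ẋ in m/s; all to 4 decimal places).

phase 1: p=0.0520, T=0.379, ωT=1.239633, cosh=1.871918, sinh=1.582428; start (x,ẋ)=(0.023600, 0.288600) → end (x,ẋ)=(0.138464, 0.393243)
phase 2: p=0.3222, T=0.476, ωT=1.556901, cosh=2.477442, sinh=2.266654; start (x,ẋ)=(0.138464, 0.393243) → end (x,ẋ)=(0.139519, -0.387944)

1 0.3790 0.1385 0.3932
2 0.8550 0.1395 -0.3879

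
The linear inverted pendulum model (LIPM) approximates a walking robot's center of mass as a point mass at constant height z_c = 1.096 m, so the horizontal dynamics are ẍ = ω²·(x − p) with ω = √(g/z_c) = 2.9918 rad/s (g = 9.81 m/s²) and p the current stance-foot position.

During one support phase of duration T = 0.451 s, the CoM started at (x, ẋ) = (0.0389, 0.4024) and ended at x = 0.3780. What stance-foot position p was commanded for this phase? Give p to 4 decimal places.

ωT = 2.9918·0.451 = 1.349302; cosh(ωT) = 2.057077, sinh(ωT) = 1.797656
x(T) = p + (x₀−p)·cosh(ωT) + (ẋ₀/ω)·sinh(ωT) ⇒ p·(1 − cosh) = x(T) − x₀·cosh − (ẋ₀/ω)·sinh
numerator   = 0.3780 − (0.0389)·2.057077 − (0.4024/2.9918)·1.797656 = 0.056193
denominator = 1 − 2.057077 = -1.057077
p = 0.056193 / -1.057077 = -0.0532

p = -0.0532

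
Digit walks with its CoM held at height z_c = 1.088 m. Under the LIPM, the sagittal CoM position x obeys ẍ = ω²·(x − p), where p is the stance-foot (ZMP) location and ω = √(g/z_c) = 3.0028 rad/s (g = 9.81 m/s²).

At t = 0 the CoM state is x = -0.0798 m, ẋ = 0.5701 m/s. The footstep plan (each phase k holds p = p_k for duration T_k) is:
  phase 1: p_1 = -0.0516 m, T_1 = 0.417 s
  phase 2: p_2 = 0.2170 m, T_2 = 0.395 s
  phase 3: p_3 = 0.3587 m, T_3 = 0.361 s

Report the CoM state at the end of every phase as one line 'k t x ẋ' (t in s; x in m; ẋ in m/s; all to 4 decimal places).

phase 1: p=-0.0516, T=0.417, ωT=1.252168, cosh=1.891901, sinh=1.606016; start (x,ẋ)=(-0.079800, 0.570100) → end (x,ẋ)=(0.199960, 0.942577)
phase 2: p=0.2170, T=0.395, ωT=1.186106, cosh=1.789857, sinh=1.484449; start (x,ẋ)=(0.199960, 0.942577) → end (x,ẋ)=(0.652469, 1.611124)
phase 3: p=0.3587, T=0.361, ωT=1.084011, cosh=1.647375, sinh=1.309139; start (x,ẋ)=(0.652469, 1.611124) → end (x,ẋ)=(1.545054, 3.808956)

1 0.4170 0.2000 0.9426
2 0.8120 0.6525 1.6111
3 1.1730 1.5451 3.8090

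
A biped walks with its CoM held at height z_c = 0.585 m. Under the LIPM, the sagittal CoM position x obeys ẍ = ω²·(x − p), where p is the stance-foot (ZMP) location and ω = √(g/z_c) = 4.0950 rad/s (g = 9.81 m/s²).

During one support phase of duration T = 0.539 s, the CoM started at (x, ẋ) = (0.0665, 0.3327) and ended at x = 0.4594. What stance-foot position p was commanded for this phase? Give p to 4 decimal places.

ωT = 4.0950·0.539 = 2.207205; cosh(ωT) = 4.600141, sinh(ωT) = 4.490133
x(T) = p + (x₀−p)·cosh(ωT) + (ẋ₀/ω)·sinh(ωT) ⇒ p·(1 − cosh) = x(T) − x₀·cosh − (ẋ₀/ω)·sinh
numerator   = 0.4594 − (0.0665)·4.600141 − (0.3327/4.0950)·4.490133 = -0.211312
denominator = 1 − 4.600141 = -3.600141
p = -0.211312 / -3.600141 = 0.0587

p = 0.0587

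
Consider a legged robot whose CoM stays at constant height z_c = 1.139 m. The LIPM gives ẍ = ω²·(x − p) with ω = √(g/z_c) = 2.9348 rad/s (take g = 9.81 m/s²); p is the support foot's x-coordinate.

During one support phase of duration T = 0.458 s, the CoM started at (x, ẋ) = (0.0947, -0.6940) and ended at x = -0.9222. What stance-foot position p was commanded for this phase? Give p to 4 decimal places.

ωT = 2.9348·0.458 = 1.344138; cosh(ωT) = 2.047823, sinh(ωT) = 1.787058
x(T) = p + (x₀−p)·cosh(ωT) + (ẋ₀/ω)·sinh(ωT) ⇒ p·(1 − cosh) = x(T) − x₀·cosh − (ẋ₀/ω)·sinh
numerator   = -0.9222 − (0.0947)·2.047823 − (-0.6940/2.9348)·1.787058 = -0.693538
denominator = 1 − 2.047823 = -1.047823
p = -0.693538 / -1.047823 = 0.6619

p = 0.6619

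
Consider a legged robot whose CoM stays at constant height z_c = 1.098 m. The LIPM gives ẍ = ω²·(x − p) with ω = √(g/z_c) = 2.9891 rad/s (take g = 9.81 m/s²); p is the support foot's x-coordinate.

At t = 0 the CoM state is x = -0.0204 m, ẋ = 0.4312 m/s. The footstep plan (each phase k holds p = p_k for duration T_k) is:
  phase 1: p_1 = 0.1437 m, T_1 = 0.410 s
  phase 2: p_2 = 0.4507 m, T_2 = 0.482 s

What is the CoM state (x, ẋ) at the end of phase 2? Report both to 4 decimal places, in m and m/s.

x = -0.3874, ẋ = -2.2240

phase 1: p=0.1437, T=0.410, ωT=1.225531, cosh=1.849788, sinh=1.556186; start (x,ẋ)=(-0.020400, 0.431200) → end (x,ẋ)=(0.064641, 0.034302)
phase 2: p=0.4507, T=0.482, ωT=1.440746, cosh=2.230299, sinh=1.993548; start (x,ẋ)=(0.064641, 0.034302) → end (x,ẋ)=(-0.387449, -2.223988)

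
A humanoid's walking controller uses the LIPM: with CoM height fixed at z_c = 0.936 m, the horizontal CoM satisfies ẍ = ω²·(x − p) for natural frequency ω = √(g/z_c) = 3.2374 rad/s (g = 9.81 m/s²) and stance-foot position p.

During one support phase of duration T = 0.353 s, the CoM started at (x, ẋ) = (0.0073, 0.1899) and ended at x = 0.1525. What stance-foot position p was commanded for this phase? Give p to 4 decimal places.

ωT = 3.2374·0.353 = 1.142802; cosh(ωT) = 1.727233, sinh(ωT) = 1.408309
x(T) = p + (x₀−p)·cosh(ωT) + (ẋ₀/ω)·sinh(ωT) ⇒ p·(1 − cosh) = x(T) − x₀·cosh − (ẋ₀/ω)·sinh
numerator   = 0.1525 − (0.0073)·1.727233 − (0.1899/3.2374)·1.408309 = 0.057282
denominator = 1 − 1.727233 = -0.727233
p = 0.057282 / -0.727233 = -0.0788

p = -0.0788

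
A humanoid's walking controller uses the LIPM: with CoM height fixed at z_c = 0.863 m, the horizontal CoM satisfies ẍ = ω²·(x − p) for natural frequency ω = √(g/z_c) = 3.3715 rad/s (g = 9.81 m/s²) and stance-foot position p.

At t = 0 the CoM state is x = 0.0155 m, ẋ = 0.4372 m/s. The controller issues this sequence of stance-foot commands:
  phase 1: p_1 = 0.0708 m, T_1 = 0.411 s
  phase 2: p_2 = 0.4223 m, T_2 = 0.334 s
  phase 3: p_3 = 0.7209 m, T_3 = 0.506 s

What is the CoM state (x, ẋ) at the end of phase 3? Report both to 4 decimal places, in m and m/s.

phase 1: p=0.0708, T=0.411, ωT=1.385687, cosh=2.123861, sinh=1.873709; start (x,ẋ)=(0.015500, 0.437200) → end (x,ẋ)=(0.196324, 0.579210)
phase 2: p=0.4223, T=0.334, ωT=1.126081, cosh=1.703925, sinh=1.379623; start (x,ẋ)=(0.196324, 0.579210) → end (x,ẋ)=(0.274268, -0.064174)
phase 3: p=0.7209, T=0.506, ωT=1.705979, cosh=2.844184, sinh=2.662590; start (x,ẋ)=(0.274268, -0.064174) → end (x,ẋ)=(-0.600085, -4.191904)

x = -0.6001, ẋ = -4.1919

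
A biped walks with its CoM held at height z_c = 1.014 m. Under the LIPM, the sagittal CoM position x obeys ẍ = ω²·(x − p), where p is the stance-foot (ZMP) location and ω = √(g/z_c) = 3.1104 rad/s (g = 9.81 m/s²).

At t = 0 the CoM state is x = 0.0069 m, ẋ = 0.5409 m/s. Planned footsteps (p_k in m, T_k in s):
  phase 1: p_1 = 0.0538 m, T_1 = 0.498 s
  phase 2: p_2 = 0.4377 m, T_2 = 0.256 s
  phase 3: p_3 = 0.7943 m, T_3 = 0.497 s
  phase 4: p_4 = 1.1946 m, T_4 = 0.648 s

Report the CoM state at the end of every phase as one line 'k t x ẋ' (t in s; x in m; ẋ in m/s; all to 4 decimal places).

1 0.4980 0.3292 1.0026
2 0.7540 0.5776 1.0396
3 1.2510 1.0114 1.0404
4 1.8990 1.7277 1.8727

phase 1: p=0.0538, T=0.498, ωT=1.548979, cosh=2.459564, sinh=2.247099; start (x,ẋ)=(0.006900, 0.540900) → end (x,ẋ)=(0.329218, 1.002576)
phase 2: p=0.4377, T=0.256, ωT=0.796262, cosh=1.334125, sinh=0.883113; start (x,ẋ)=(0.329218, 1.002576) → end (x,ẋ)=(0.577626, 1.039580)
phase 3: p=0.7943, T=0.497, ωT=1.545869, cosh=2.452586, sinh=2.239460; start (x,ẋ)=(0.577626, 1.039580) → end (x,ẋ)=(1.011376, 1.040390)
phase 4: p=1.1946, T=0.648, ωT=2.015539, cosh=3.819011, sinh=3.685762; start (x,ẋ)=(1.011376, 1.040390) → end (x,ẋ)=(1.727707, 1.872744)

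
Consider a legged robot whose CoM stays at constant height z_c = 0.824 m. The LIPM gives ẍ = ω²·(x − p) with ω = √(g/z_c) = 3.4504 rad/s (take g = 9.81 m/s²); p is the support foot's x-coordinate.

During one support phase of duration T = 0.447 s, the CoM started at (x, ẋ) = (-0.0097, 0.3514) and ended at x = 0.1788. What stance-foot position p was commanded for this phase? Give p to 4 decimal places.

p = 0.0171

ωT = 3.4504·0.447 = 1.542329; cosh(ωT) = 2.444674, sinh(ωT) = 2.230792
x(T) = p + (x₀−p)·cosh(ωT) + (ẋ₀/ω)·sinh(ωT) ⇒ p·(1 − cosh) = x(T) − x₀·cosh − (ẋ₀/ω)·sinh
numerator   = 0.1788 − (-0.0097)·2.444674 − (0.3514/3.4504)·2.230792 = -0.024678
denominator = 1 − 2.444674 = -1.444674
p = -0.024678 / -1.444674 = 0.0171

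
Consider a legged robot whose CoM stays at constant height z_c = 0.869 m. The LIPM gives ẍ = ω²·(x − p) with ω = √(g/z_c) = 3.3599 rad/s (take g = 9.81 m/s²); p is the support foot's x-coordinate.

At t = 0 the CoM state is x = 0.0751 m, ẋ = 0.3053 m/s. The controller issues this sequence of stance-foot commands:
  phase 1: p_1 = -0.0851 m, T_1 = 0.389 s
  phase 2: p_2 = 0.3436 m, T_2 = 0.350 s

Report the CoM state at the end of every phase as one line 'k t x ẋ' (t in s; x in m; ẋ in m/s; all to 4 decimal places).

1 0.3890 0.3881 1.5270
2 0.7390 1.0891 2.9296

phase 1: p=-0.0851, T=0.389, ωT=1.307001, cosh=1.982853, sinh=1.712223; start (x,ẋ)=(0.075100, 0.305300) → end (x,ẋ)=(0.388136, 1.526979)
phase 2: p=0.3436, T=0.350, ωT=1.175965, cosh=1.774895, sinh=1.466374; start (x,ẋ)=(0.388136, 1.526979) → end (x,ẋ)=(1.089071, 2.929649)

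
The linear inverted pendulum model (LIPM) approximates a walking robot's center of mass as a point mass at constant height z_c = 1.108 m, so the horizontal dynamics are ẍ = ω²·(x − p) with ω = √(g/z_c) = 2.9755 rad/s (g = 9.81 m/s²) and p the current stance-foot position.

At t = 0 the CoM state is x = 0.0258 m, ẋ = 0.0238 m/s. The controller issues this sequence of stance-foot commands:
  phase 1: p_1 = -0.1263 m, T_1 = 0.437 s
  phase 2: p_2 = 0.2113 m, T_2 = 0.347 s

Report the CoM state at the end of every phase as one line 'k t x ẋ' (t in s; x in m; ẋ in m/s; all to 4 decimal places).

1 0.4370 0.1871 0.8158
2 0.7840 0.5092 1.2026

phase 1: p=-0.1263, T=0.437, ωT=1.300293, cosh=1.971413, sinh=1.698961; start (x,ẋ)=(0.025800, 0.023800) → end (x,ẋ)=(0.187141, 0.815824)
phase 2: p=0.2113, T=0.347, ωT=1.032498, cosh=1.582095, sinh=1.225978; start (x,ẋ)=(0.187141, 0.815824) → end (x,ẋ)=(0.509218, 1.202583)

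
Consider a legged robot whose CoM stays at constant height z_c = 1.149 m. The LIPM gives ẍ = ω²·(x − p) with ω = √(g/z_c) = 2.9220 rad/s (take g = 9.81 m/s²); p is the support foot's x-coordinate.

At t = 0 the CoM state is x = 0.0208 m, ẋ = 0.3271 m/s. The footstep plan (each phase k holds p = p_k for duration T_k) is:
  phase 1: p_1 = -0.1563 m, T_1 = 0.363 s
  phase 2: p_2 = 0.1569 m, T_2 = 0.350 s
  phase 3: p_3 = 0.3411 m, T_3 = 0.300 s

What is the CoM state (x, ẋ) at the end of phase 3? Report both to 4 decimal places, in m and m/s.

phase 1: p=-0.1563, T=0.363, ωT=1.060686, cosh=1.617285, sinh=1.271067; start (x,ẋ)=(0.020800, 0.327100) → end (x,ẋ)=(0.272409, 1.186773)
phase 2: p=0.1569, T=0.350, ωT=1.022700, cosh=1.570158, sinh=1.210535; start (x,ẋ)=(0.272409, 1.186773) → end (x,ẋ)=(0.829928, 2.271999)
phase 3: p=0.3411, T=0.300, ωT=0.876600, cosh=1.409456, sinh=0.993260; start (x,ẋ)=(0.829928, 2.271999) → end (x,ẋ)=(1.802390, 4.621011)

x = 1.8024, ẋ = 4.6210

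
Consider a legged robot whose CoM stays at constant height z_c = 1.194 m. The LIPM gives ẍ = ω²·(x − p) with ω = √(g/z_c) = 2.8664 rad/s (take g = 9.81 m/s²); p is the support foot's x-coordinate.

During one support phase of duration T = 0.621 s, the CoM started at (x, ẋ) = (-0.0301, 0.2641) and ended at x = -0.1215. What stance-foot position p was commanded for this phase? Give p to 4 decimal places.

ωT = 2.8664·0.621 = 1.780034; cosh(ωT) = 3.049346, sinh(ωT) = 2.880714
x(T) = p + (x₀−p)·cosh(ωT) + (ẋ₀/ω)·sinh(ωT) ⇒ p·(1 − cosh) = x(T) − x₀·cosh − (ẋ₀/ω)·sinh
numerator   = -0.1215 − (-0.0301)·3.049346 − (0.2641/2.8664)·2.880714 = -0.295134
denominator = 1 − 3.049346 = -2.049346
p = -0.295134 / -2.049346 = 0.1440

p = 0.1440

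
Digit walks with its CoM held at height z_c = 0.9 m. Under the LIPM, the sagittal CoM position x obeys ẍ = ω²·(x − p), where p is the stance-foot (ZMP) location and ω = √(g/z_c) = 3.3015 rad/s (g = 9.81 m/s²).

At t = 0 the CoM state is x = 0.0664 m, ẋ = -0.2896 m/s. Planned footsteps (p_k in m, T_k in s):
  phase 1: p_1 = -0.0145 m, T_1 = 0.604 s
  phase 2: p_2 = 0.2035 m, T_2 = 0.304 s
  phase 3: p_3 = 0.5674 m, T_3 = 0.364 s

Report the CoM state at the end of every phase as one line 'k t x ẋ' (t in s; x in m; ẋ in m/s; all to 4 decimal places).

phase 1: p=-0.0145, T=0.604, ωT=1.994106, cosh=3.740884, sinh=3.604749; start (x,ẋ)=(0.066400, -0.289600) → end (x,ẋ)=(-0.028063, -0.120563)
phase 2: p=0.2035, T=0.304, ωT=1.003656, cosh=1.547387, sinh=1.180851; start (x,ẋ)=(-0.028063, -0.120563) → end (x,ẋ)=(-0.197939, -1.089323)
phase 3: p=0.5674, T=0.364, ωT=1.201746, cosh=1.813294, sinh=1.512625; start (x,ẋ)=(-0.197939, -1.089323) → end (x,ẋ)=(-1.319472, -5.797314)

1 0.6040 -0.0281 -0.1206
2 0.9080 -0.1979 -1.0893
3 1.2720 -1.3195 -5.7973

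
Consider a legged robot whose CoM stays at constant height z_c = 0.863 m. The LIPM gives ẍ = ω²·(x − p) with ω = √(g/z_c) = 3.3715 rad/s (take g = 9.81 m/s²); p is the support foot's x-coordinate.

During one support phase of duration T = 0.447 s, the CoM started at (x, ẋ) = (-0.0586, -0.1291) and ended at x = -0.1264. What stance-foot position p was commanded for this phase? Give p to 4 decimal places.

p = -0.0691

ωT = 3.3715·0.447 = 1.507061; cosh(ωT) = 2.367502, sinh(ωT) = 2.145942
x(T) = p + (x₀−p)·cosh(ωT) + (ẋ₀/ω)·sinh(ωT) ⇒ p·(1 − cosh) = x(T) − x₀·cosh − (ẋ₀/ω)·sinh
numerator   = -0.1264 − (-0.0586)·2.367502 − (-0.1291/3.3715)·2.145942 = 0.094507
denominator = 1 − 2.367502 = -1.367502
p = 0.094507 / -1.367502 = -0.0691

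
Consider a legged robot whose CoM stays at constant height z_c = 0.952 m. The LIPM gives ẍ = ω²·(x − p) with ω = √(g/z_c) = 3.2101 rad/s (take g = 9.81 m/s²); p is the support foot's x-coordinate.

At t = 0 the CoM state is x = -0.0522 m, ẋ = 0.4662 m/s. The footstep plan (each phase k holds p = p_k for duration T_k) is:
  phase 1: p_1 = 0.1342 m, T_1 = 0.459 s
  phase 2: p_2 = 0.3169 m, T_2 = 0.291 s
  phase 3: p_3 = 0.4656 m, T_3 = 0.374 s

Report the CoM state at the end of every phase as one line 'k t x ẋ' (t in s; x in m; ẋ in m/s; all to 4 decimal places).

phase 1: p=0.1342, T=0.459, ωT=1.473436, cosh=2.296671, sinh=2.067534; start (x,ẋ)=(-0.052200, 0.466200) → end (x,ẋ)=(0.006367, -0.166427)
phase 2: p=0.3169, T=0.291, ωT=0.934139, cosh=1.468973, sinh=1.076049; start (x,ẋ)=(0.006367, -0.166427) → end (x,ẋ)=(-0.195053, -1.317128)
phase 3: p=0.4656, T=0.374, ωT=1.200577, cosh=1.811527, sinh=1.510507; start (x,ẋ)=(-0.195053, -1.317128) → end (x,ẋ)=(-1.350963, -5.589438)

1 0.4590 0.0064 -0.1664
2 0.7500 -0.1951 -1.3171
3 1.1240 -1.3510 -5.5894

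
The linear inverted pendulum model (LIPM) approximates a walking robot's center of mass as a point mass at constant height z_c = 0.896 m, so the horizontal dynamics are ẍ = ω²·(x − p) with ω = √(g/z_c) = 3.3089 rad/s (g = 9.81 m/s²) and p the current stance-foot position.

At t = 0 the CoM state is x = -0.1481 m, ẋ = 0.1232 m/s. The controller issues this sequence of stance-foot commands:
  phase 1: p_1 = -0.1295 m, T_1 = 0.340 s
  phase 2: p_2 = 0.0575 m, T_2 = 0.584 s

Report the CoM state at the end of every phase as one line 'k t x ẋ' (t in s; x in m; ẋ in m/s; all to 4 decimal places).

1 0.3400 -0.1099 0.1249
2 0.9240 -0.4049 -1.4317

phase 1: p=-0.1295, T=0.340, ωT=1.125026, cosh=1.702470, sinh=1.377826; start (x,ẋ)=(-0.148100, 0.123200) → end (x,ẋ)=(-0.109865, 0.124945)
phase 2: p=0.0575, T=0.584, ωT=1.932398, cosh=3.525424, sinh=3.380624; start (x,ẋ)=(-0.109865, 0.124945) → end (x,ẋ)=(-0.404881, -1.431689)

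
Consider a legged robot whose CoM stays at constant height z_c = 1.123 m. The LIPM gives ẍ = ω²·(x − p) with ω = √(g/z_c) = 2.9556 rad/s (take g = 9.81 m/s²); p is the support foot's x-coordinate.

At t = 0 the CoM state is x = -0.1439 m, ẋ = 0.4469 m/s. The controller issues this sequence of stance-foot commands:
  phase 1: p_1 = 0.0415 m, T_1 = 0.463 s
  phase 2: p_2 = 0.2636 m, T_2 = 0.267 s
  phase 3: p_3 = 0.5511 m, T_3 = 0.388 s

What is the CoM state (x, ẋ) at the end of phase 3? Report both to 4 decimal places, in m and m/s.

x = -1.2045, ẋ = -4.7877

phase 1: p=0.0415, T=0.463, ωT=1.368443, cosh=2.091865, sinh=1.837362; start (x,ẋ)=(-0.143900, 0.446900) → end (x,ẋ)=(-0.068514, -0.071962)
phase 2: p=0.2636, T=0.267, ωT=0.789145, cosh=1.327873, sinh=0.873640; start (x,ẋ)=(-0.068514, -0.071962) → end (x,ẋ)=(-0.198677, -0.953119)
phase 3: p=0.5511, T=0.388, ωT=1.146773, cosh=1.732839, sinh=1.415178; start (x,ẋ)=(-0.198677, -0.953119) → end (x,ẋ)=(-1.204508, -4.787694)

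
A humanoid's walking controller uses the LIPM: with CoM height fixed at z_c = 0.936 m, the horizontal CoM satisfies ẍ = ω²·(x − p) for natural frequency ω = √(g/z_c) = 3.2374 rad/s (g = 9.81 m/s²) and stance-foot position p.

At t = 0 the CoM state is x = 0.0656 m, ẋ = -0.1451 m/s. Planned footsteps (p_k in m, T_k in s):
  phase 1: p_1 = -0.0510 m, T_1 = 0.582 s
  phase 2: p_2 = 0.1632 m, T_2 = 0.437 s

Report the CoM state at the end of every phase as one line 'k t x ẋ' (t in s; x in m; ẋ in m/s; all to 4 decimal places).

1 0.5820 0.1975 0.7249
2 1.0190 0.6714 1.7945

phase 1: p=-0.0510, T=0.582, ωT=1.884167, cosh=3.366412, sinh=3.214457; start (x,ẋ)=(0.065600, -0.145100) → end (x,ẋ)=(0.197452, 0.724929)
phase 2: p=0.1632, T=0.437, ωT=1.414744, cosh=2.179210, sinh=1.936222; start (x,ẋ)=(0.197452, 0.724929) → end (x,ẋ)=(0.671408, 1.794476)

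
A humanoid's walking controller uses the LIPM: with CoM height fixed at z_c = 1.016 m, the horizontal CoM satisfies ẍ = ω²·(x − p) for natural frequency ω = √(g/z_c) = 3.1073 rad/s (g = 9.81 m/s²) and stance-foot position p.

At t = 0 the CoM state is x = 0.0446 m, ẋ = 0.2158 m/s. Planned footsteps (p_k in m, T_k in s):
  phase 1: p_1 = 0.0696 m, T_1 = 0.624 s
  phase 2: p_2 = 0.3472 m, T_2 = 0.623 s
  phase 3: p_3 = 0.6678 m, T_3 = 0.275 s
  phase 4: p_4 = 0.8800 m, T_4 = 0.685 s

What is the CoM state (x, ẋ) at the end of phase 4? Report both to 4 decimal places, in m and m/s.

x = -1.0510, ẋ = -5.8647

phase 1: p=0.0696, T=0.624, ωT=1.938955, cosh=3.547669, sinh=3.403815; start (x,ẋ)=(0.044600, 0.215800) → end (x,ẋ)=(0.217301, 0.501170)
phase 2: p=0.3472, T=0.623, ωT=1.935848, cosh=3.537110, sinh=3.392808; start (x,ẋ)=(0.217301, 0.501170) → end (x,ẋ)=(0.434952, 0.403238)
phase 3: p=0.6678, T=0.275, ωT=0.854508, cosh=1.387855, sinh=0.962362; start (x,ẋ)=(0.434952, 0.403238) → end (x,ẋ)=(0.469528, -0.136660)
phase 4: p=0.8800, T=0.685, ωT=2.128501, cosh=4.260637, sinh=4.141621; start (x,ẋ)=(0.469528, -0.136660) → end (x,ẋ)=(-1.051022, -5.864729)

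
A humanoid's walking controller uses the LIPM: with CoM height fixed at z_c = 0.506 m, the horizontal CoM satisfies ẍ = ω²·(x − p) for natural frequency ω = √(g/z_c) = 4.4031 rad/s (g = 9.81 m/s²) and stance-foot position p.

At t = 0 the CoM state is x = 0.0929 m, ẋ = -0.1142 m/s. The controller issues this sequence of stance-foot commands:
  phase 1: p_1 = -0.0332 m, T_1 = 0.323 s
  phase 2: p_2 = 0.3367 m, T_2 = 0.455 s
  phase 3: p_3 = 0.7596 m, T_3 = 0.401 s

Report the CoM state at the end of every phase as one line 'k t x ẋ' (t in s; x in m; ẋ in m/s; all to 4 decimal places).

1 0.3230 0.1928 0.8336
2 0.7780 0.4825 0.8401
3 1.1790 0.4674 -0.9340

phase 1: p=-0.0332, T=0.323, ωT=1.422201, cosh=2.193710, sinh=1.952527; start (x,ẋ)=(0.092900, -0.114200) → end (x,ẋ)=(0.192786, 0.833582)
phase 2: p=0.3367, T=0.455, ωT=2.003411, cosh=3.774587, sinh=3.639712; start (x,ẋ)=(0.192786, 0.833582) → end (x,ẋ)=(0.482542, 0.840052)
phase 3: p=0.7596, T=0.401, ωT=1.765643, cosh=3.008204, sinh=2.837127; start (x,ẋ)=(0.482542, 0.840052) → end (x,ẋ)=(0.467439, -0.934003)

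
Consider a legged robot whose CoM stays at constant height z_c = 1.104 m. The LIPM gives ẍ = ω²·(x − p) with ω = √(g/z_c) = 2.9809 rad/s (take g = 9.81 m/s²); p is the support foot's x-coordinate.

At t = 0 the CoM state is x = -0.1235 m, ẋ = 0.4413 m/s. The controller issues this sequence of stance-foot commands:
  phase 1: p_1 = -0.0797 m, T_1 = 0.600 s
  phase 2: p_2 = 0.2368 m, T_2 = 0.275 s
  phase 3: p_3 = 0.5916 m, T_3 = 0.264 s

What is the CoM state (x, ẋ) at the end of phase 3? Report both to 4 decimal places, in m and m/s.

phase 1: p=-0.0797, T=0.600, ωT=1.788540, cosh=3.073959, sinh=2.906755; start (x,ẋ)=(-0.123500, 0.441300) → end (x,ẋ)=(0.215984, 0.977022)
phase 2: p=0.2368, T=0.275, ωT=0.819748, cosh=1.355235, sinh=0.914692; start (x,ẋ)=(0.215984, 0.977022) → end (x,ẋ)=(0.508390, 1.267338)
phase 3: p=0.5916, T=0.264, ωT=0.786958, cosh=1.325965, sinh=0.870738; start (x,ẋ)=(0.508390, 1.267338) → end (x,ẋ)=(0.851462, 1.464466)

x = 0.8515, ẋ = 1.4645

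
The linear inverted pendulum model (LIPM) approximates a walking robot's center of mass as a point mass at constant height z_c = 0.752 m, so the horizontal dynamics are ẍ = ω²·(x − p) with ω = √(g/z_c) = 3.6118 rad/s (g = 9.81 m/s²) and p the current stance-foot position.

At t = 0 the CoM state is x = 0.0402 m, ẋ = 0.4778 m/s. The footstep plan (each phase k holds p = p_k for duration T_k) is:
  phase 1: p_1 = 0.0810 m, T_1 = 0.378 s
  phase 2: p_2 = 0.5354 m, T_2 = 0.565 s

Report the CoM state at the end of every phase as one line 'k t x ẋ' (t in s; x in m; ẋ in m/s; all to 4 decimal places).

1 0.3780 0.2381 0.7269
2 0.9430 0.1334 -1.2181

phase 1: p=0.0810, T=0.378, ωT=1.365260, cosh=2.086029, sinh=1.830714; start (x,ẋ)=(0.040200, 0.477800) → end (x,ẋ)=(0.238073, 0.726928)
phase 2: p=0.5354, T=0.565, ωT=2.040667, cosh=3.912841, sinh=3.782899; start (x,ẋ)=(0.238073, 0.726928) → end (x,ẋ)=(0.133369, -1.218053)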